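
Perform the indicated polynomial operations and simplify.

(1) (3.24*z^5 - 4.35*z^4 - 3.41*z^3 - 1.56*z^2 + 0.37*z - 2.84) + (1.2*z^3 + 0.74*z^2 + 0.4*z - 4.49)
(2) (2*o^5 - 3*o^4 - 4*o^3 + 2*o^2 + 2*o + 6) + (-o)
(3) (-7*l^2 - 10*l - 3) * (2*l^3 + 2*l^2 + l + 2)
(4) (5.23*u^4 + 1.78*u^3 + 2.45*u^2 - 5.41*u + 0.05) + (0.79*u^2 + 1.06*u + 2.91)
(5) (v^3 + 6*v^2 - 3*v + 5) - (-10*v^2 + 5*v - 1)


(1) = 3.24*z^5 - 4.35*z^4 - 2.21*z^3 - 0.82*z^2 + 0.77*z - 7.33
(2) = 2*o^5 - 3*o^4 - 4*o^3 + 2*o^2 + o + 6
(3) = -14*l^5 - 34*l^4 - 33*l^3 - 30*l^2 - 23*l - 6
(4) = 5.23*u^4 + 1.78*u^3 + 3.24*u^2 - 4.35*u + 2.96
(5) = v^3 + 16*v^2 - 8*v + 6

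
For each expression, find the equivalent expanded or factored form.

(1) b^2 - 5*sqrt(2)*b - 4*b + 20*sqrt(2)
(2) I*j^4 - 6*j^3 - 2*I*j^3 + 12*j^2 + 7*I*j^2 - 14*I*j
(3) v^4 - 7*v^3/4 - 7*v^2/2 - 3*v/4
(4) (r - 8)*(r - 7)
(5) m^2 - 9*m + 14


(1) = (b - 4)*(b - 5*sqrt(2))
(2) = j*(j - 2)*(j + 7*I)*(I*j + 1)
(3) = v*(v - 3)*(v + 1/4)*(v + 1)
(4) = r^2 - 15*r + 56
(5) = (m - 7)*(m - 2)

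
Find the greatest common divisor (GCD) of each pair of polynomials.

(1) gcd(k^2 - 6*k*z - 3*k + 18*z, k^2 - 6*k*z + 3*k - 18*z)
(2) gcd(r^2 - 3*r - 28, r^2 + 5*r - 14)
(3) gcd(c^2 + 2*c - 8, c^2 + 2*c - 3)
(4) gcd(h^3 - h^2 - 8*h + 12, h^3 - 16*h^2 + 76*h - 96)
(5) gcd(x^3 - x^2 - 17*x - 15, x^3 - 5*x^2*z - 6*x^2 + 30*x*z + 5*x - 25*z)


(1) = gcd((k - 3)*(k - 6*z), (k + 3)*(k - 6*z)) = -k + 6*z
(2) = 1
(3) = gcd((c - 2)*(c + 4), (c - 1)*(c + 3)) = 1
(4) = h - 2
(5) = gcd((x - 5)*(x + 1)*(x + 3), (x - 5)*(x - 1)*(x - 5*z)) = x - 5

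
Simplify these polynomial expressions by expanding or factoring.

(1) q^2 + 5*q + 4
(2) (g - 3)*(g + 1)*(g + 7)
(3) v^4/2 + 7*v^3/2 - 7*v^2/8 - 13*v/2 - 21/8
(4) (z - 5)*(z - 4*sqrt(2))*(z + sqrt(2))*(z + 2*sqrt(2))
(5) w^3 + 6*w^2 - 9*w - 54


(1) = (q + 1)*(q + 4)
(2) = g^3 + 5*g^2 - 17*g - 21
(3) = (v/2 + 1/2)*(v - 3/2)*(v + 1/2)*(v + 7)
(4) = z^4 - 5*z^3 - sqrt(2)*z^3 - 20*z^2 + 5*sqrt(2)*z^2 - 16*sqrt(2)*z + 100*z + 80*sqrt(2)
(5) = (w - 3)*(w + 3)*(w + 6)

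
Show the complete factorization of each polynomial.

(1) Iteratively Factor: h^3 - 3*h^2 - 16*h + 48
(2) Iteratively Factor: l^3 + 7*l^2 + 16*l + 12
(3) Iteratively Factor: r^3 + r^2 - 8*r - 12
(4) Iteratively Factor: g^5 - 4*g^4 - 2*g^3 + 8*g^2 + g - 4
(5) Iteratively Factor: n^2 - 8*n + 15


(1) = (h - 4)*(h^2 + h - 12) = (h - 4)*(h - 3)*(h + 4)
(2) = (l + 2)*(l^2 + 5*l + 6) = (l + 2)*(l + 3)*(l + 2)
(3) = (r + 2)*(r^2 - r - 6) = (r - 3)*(r + 2)*(r + 2)
(4) = (g + 1)*(g^4 - 5*g^3 + 3*g^2 + 5*g - 4) = (g + 1)^2*(g^3 - 6*g^2 + 9*g - 4) = (g - 4)*(g + 1)^2*(g^2 - 2*g + 1) = (g - 4)*(g - 1)*(g + 1)^2*(g - 1)
(5) = (n - 3)*(n - 5)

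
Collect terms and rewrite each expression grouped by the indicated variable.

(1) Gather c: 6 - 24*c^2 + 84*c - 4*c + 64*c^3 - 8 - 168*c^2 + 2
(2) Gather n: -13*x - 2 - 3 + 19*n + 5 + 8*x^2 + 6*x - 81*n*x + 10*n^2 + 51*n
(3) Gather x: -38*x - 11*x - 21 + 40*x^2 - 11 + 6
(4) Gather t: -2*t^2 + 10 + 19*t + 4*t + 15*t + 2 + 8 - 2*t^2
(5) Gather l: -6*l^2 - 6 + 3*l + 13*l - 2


(1) = 64*c^3 - 192*c^2 + 80*c
(2) = 10*n^2 + n*(70 - 81*x) + 8*x^2 - 7*x
(3) = 40*x^2 - 49*x - 26
(4) = -4*t^2 + 38*t + 20
(5) = -6*l^2 + 16*l - 8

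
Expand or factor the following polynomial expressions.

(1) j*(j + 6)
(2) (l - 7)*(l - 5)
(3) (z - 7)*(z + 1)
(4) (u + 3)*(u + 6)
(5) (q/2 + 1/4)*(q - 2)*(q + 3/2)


(1) = j^2 + 6*j
(2) = l^2 - 12*l + 35
(3) = z^2 - 6*z - 7
(4) = u^2 + 9*u + 18
(5) = q^3/2 - 13*q/8 - 3/4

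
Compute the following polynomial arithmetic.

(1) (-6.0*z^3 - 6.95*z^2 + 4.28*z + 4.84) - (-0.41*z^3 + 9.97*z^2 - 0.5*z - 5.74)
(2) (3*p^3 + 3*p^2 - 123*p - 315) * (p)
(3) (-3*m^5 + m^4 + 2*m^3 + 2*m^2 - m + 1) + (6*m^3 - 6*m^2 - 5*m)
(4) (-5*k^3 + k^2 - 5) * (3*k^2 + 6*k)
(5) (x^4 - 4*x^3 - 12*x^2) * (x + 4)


(1) = -5.59*z^3 - 16.92*z^2 + 4.78*z + 10.58
(2) = 3*p^4 + 3*p^3 - 123*p^2 - 315*p
(3) = -3*m^5 + m^4 + 8*m^3 - 4*m^2 - 6*m + 1
(4) = -15*k^5 - 27*k^4 + 6*k^3 - 15*k^2 - 30*k
(5) = x^5 - 28*x^3 - 48*x^2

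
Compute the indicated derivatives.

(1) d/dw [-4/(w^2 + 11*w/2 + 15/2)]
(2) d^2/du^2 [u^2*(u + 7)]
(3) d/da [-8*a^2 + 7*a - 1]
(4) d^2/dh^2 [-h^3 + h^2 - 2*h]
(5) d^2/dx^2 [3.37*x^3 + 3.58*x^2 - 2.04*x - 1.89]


(1) = 8*(4*w + 11)/(2*w^2 + 11*w + 15)^2
(2) = 6*u + 14
(3) = 7 - 16*a
(4) = 2 - 6*h
(5) = 20.22*x + 7.16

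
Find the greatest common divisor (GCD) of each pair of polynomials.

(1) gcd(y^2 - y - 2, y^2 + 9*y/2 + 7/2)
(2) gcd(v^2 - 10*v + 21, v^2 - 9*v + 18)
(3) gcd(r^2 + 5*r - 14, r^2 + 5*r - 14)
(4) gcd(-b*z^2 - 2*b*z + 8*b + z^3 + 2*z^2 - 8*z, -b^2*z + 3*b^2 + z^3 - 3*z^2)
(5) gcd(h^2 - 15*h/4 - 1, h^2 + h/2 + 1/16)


(1) = gcd((y - 2)*(y + 1), (y + 1)*(y + 7/2)) = y + 1
(2) = gcd((v - 7)*(v - 3), (v - 6)*(v - 3)) = v - 3
(3) = r^2 + 5*r - 14
(4) = gcd((-b + z)*(z - 2)*(z + 4), (-b + z)*(b + z)*(z - 3)) = -b + z
(5) = h + 1/4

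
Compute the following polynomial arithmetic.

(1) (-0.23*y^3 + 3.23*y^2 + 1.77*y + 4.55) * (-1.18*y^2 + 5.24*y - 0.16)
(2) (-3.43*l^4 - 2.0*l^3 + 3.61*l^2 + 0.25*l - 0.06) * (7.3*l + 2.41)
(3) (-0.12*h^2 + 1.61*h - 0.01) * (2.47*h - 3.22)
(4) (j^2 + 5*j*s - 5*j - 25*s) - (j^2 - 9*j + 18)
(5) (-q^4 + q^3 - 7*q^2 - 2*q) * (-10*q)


(1) = 0.2714*y^5 - 5.0166*y^4 + 14.8734*y^3 + 3.389*y^2 + 23.5588*y - 0.728
(2) = -25.039*l^5 - 22.8663*l^4 + 21.533*l^3 + 10.5251*l^2 + 0.1645*l - 0.1446
(3) = -0.2964*h^3 + 4.3631*h^2 - 5.2089*h + 0.0322
(4) = 5*j*s + 4*j - 25*s - 18
(5) = 10*q^5 - 10*q^4 + 70*q^3 + 20*q^2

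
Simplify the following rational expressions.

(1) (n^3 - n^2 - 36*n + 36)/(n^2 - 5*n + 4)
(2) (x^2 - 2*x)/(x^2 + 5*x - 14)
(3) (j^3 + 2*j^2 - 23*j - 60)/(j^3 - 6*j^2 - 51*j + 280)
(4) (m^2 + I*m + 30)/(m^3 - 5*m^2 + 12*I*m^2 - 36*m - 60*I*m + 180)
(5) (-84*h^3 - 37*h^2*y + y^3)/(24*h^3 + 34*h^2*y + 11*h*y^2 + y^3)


(1) = (n^2 - 36)/(n - 4)
(2) = x/(x + 7)
(3) = (j^2 + 7*j + 12)/(j^2 - j - 56)
(4) = (m - 5*I)/(m^2 + m*(-5 + 6*I) - 30*I)
(5) = (-21*h^2 - 4*h*y + y^2)/(6*h^2 + 7*h*y + y^2)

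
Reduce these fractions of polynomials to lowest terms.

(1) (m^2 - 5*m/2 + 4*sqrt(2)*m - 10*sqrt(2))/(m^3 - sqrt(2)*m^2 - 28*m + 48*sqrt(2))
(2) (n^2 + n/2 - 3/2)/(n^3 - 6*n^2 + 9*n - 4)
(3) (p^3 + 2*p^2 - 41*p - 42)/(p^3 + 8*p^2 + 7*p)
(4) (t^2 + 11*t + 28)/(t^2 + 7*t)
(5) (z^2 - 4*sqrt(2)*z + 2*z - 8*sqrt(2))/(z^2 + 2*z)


(1) = (2*m - 5)/(2*m^2 - 10*sqrt(2)*m + 24)
(2) = (2*n + 3)/(2*n^2 - 10*n + 8)
(3) = (p - 6)/p
(4) = (t + 4)/t
(5) = (z - 4*sqrt(2))/z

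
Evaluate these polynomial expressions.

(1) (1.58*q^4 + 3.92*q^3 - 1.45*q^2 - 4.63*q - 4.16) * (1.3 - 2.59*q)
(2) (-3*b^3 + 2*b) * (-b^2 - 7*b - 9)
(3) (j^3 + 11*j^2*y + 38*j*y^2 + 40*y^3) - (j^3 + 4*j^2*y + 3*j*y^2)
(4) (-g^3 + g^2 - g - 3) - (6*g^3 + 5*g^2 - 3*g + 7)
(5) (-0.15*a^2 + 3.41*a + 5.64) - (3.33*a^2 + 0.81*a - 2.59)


(1) = -4.0922*q^5 - 8.0988*q^4 + 8.8515*q^3 + 10.1067*q^2 + 4.7554*q - 5.408
(2) = 3*b^5 + 21*b^4 + 25*b^3 - 14*b^2 - 18*b
(3) = 7*j^2*y + 35*j*y^2 + 40*y^3
(4) = -7*g^3 - 4*g^2 + 2*g - 10
(5) = -3.48*a^2 + 2.6*a + 8.23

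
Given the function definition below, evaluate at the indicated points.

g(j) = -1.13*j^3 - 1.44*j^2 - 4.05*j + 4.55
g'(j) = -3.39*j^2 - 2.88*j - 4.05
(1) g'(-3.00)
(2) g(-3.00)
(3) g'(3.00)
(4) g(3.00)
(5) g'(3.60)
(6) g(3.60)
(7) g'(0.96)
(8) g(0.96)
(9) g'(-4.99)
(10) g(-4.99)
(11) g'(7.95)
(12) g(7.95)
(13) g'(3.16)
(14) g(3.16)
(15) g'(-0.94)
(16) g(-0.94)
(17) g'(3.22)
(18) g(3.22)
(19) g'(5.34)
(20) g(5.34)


(1) = -25.92
(2) = 34.25
(3) = -43.20
(4) = -51.07
(5) = -58.35
(6) = -81.41
(7) = -9.94
(8) = -1.66
(9) = -74.09
(10) = 129.31
(11) = -241.20
(12) = -686.44
(13) = -47.00
(14) = -58.28
(15) = -4.34
(16) = 8.02
(17) = -48.47
(18) = -61.15
(19) = -116.10
(20) = -230.21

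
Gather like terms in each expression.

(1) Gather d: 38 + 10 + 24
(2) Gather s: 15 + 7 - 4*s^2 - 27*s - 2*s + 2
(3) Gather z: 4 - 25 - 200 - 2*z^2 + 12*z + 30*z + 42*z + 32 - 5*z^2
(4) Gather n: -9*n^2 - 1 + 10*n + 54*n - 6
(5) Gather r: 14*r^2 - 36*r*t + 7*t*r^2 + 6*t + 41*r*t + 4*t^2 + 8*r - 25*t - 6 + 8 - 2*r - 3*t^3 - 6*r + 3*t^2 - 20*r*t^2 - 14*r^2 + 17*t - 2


(1) = 72
(2) = -4*s^2 - 29*s + 24
(3) = -7*z^2 + 84*z - 189
(4) = -9*n^2 + 64*n - 7
(5) = 7*r^2*t + r*(-20*t^2 + 5*t) - 3*t^3 + 7*t^2 - 2*t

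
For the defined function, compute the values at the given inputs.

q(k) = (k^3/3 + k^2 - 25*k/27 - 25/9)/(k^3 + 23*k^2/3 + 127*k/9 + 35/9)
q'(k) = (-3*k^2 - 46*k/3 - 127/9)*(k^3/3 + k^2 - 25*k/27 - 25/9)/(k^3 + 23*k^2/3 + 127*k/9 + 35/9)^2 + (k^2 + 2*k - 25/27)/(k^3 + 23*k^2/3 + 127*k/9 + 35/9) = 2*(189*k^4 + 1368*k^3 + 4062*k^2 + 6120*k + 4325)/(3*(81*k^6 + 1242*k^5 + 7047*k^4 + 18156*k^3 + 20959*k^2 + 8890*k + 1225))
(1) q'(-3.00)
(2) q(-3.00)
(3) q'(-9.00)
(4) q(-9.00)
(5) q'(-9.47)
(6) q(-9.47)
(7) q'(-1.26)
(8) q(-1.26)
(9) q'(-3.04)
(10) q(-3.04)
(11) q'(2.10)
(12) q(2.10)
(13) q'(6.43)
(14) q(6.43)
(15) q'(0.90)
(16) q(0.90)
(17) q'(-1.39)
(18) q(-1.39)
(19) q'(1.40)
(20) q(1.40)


(1) = 0.58
(2) = 0.00
(3) = 0.08
(4) = 0.68
(5) = 0.06
(6) = 0.64
(7) = 0.48
(8) = 0.19
(9) = 0.57
(10) = -0.02
(11) = 0.07
(12) = 0.04
(13) = 0.02
(14) = 0.18
(15) = 0.21
(16) = -0.11
(17) = 0.44
(18) = 0.13
(19) = 0.12
(20) = -0.03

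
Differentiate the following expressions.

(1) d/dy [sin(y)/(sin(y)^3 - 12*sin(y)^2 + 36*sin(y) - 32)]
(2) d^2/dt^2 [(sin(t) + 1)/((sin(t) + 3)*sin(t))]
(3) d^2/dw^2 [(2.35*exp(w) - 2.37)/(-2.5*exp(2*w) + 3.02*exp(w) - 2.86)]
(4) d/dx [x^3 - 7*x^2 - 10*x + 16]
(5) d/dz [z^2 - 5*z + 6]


(1) = 2*(4*sin(y) + cos(y)^2 + 7)*cos(y)/((sin(y) - 8)^2*(sin(y) - 2)^3)
(2) = (-sin(t)^2 - sin(t) - 7 - 3/sin(t) + 18/sin(t)^2 + 18/sin(t)^3)/(sin(t) + 3)^3
(3) = (-14.6875*exp(4*w) + 41.5075*exp(3*w) + 47.1345*exp(2*w) - 66.464072*exp(w) + 1.248104)*exp(w)/(15.625*exp(6*w) - 56.625*exp(5*w) + 122.028*exp(4*w) - 157.101608*exp(3*w) + 139.600032*exp(2*w) - 74.107176*exp(w) + 23.393656)
(4) = 3*x^2 - 14*x - 10
(5) = 2*z - 5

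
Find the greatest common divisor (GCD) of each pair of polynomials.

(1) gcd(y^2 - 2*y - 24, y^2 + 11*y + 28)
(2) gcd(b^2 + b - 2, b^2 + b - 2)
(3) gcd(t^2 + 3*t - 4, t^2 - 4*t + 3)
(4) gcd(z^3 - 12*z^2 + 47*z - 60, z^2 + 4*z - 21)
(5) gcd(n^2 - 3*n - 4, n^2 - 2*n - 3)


(1) = y + 4
(2) = b^2 + b - 2
(3) = t - 1
(4) = z - 3
(5) = gcd((n - 4)*(n + 1), (n - 3)*(n + 1)) = n + 1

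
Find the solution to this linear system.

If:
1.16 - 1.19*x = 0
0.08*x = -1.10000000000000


Then:
No Solution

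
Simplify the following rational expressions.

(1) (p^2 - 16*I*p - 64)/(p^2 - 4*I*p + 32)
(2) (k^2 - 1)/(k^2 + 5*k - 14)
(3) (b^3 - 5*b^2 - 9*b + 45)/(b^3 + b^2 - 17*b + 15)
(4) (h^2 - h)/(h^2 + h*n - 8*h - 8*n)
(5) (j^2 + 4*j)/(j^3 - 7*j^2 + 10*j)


(1) = (p - 8*I)/(p + 4*I)
(2) = (k^2 - 1)/(k^2 + 5*k - 14)
(3) = (b^2 - 2*b - 15)/(b^2 + 4*b - 5)
(4) = (h^2 - h)/(h^2 + h*n - 8*h - 8*n)
(5) = (j + 4)/(j^2 - 7*j + 10)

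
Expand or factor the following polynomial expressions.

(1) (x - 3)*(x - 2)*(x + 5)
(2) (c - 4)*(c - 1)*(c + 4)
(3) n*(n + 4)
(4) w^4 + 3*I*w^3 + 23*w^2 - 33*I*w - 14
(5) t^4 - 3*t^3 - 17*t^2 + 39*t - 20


(1) = x^3 - 19*x + 30
(2) = c^3 - c^2 - 16*c + 16
(3) = n^2 + 4*n
(4) = (w - 2*I)*(w - I)^2*(w + 7*I)
(5) = (t - 5)*(t - 1)^2*(t + 4)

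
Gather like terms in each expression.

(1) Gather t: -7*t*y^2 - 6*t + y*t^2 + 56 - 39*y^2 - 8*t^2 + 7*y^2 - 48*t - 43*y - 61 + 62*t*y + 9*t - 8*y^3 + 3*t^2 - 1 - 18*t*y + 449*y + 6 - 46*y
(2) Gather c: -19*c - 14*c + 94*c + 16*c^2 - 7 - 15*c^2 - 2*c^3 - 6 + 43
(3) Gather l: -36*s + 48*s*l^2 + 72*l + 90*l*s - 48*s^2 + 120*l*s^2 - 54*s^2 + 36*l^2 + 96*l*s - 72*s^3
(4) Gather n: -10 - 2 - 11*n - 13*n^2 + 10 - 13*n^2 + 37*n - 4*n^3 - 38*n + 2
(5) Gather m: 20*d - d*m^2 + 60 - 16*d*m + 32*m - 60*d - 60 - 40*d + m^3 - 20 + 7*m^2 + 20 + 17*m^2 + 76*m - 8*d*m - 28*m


(1) = t^2*(y - 5) + t*(-7*y^2 + 44*y - 45) - 8*y^3 - 32*y^2 + 360*y
(2) = -2*c^3 + c^2 + 61*c + 30
(3) = l^2*(48*s + 36) + l*(120*s^2 + 186*s + 72) - 72*s^3 - 102*s^2 - 36*s
(4) = -4*n^3 - 26*n^2 - 12*n
(5) = -80*d + m^3 + m^2*(24 - d) + m*(80 - 24*d)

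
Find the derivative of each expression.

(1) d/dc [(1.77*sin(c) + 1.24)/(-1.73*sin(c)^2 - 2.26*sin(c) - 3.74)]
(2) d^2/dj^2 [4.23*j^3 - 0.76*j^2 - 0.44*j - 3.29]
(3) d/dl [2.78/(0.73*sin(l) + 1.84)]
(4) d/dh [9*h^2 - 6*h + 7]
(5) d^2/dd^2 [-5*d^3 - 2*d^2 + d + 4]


(1) = (3.0621*sin(c)^2 + 4.2904*sin(c) - 3.8174)*cos(c)/(2.9929*sin(c)^4 + 7.8196*sin(c)^3 + 18.048*sin(c)^2 + 16.9048*sin(c) + 13.9876)
(2) = 25.38*j - 1.52
(3) = -2.0294*cos(l)/(0.73*sin(l) + 1.84)^2
(4) = 18*h - 6
(5) = -30*d - 4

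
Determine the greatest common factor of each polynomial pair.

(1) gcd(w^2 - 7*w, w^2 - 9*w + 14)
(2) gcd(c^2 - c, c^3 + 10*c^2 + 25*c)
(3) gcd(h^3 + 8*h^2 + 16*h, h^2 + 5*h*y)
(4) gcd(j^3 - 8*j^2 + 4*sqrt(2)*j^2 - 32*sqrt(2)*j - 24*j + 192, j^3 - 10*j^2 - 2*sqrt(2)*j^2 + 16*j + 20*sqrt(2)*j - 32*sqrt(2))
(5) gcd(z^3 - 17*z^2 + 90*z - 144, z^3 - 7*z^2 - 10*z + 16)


(1) = gcd(w*(w - 7), (w - 7)*(w - 2)) = w - 7
(2) = gcd(c*(c - 1), c*(c + 5)^2) = c
(3) = gcd(h*(h + 4)^2, h*(h + 5*y)) = h
(4) = j^2 + j*(-8 - 2*sqrt(2)) + 16*sqrt(2)
(5) = gcd((z - 8)*(z - 6)*(z - 3), (z - 8)*(z - 1)*(z + 2)) = z - 8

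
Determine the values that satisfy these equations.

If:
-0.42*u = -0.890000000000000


Then:
u = 2.12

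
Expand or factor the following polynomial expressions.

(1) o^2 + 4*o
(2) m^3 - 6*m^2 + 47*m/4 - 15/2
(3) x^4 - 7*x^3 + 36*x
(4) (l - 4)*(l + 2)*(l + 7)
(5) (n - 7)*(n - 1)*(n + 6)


(1) = o*(o + 4)
(2) = (m - 5/2)*(m - 2)*(m - 3/2)
(3) = x*(x - 6)*(x - 3)*(x + 2)
(4) = l^3 + 5*l^2 - 22*l - 56
(5) = n^3 - 2*n^2 - 41*n + 42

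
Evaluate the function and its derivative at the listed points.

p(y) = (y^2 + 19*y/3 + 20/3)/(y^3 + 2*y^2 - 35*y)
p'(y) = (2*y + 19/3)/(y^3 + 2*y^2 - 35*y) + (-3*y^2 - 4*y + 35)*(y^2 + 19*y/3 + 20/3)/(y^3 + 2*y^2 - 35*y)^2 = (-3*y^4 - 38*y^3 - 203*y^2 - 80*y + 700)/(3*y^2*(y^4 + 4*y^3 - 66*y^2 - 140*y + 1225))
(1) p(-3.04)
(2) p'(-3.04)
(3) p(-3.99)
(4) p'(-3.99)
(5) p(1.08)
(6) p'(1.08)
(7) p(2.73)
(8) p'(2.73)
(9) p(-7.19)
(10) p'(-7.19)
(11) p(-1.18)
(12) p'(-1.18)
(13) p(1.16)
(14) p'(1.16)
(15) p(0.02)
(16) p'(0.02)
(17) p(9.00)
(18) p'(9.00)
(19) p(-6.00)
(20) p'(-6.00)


(1) = -0.03
(2) = -0.00
(3) = -0.02
(4) = -0.02
(5) = -0.43
(6) = 0.09
(7) = -0.52
(8) = -0.18
(9) = -0.77
(10) = -3.74
(11) = 0.01
(12) = 0.11
(13) = -0.42
(14) = 0.07
(15) = -9.72
(16) = 476.15
(17) = 0.25
(18) = -0.06
(19) = 0.07
(20) = -0.14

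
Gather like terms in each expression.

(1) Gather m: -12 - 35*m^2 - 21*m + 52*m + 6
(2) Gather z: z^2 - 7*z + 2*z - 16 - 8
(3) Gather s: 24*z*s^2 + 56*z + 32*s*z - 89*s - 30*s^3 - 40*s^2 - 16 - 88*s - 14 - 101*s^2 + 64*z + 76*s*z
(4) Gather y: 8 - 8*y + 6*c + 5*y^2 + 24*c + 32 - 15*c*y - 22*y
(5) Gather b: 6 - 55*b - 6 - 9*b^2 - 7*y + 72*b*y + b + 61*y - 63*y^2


(1) = -35*m^2 + 31*m - 6
(2) = z^2 - 5*z - 24
(3) = -30*s^3 + s^2*(24*z - 141) + s*(108*z - 177) + 120*z - 30
(4) = 30*c + 5*y^2 + y*(-15*c - 30) + 40
(5) = -9*b^2 + b*(72*y - 54) - 63*y^2 + 54*y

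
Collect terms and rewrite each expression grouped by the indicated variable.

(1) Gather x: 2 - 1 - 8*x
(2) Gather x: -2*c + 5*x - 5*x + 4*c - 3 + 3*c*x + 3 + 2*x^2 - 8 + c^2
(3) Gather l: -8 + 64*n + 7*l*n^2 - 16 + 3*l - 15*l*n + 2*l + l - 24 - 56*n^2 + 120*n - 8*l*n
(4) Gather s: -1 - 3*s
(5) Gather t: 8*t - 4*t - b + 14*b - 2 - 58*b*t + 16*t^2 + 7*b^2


(1) = 1 - 8*x
(2) = c^2 + 3*c*x + 2*c + 2*x^2 - 8
(3) = l*(7*n^2 - 23*n + 6) - 56*n^2 + 184*n - 48
(4) = -3*s - 1
(5) = 7*b^2 + 13*b + 16*t^2 + t*(4 - 58*b) - 2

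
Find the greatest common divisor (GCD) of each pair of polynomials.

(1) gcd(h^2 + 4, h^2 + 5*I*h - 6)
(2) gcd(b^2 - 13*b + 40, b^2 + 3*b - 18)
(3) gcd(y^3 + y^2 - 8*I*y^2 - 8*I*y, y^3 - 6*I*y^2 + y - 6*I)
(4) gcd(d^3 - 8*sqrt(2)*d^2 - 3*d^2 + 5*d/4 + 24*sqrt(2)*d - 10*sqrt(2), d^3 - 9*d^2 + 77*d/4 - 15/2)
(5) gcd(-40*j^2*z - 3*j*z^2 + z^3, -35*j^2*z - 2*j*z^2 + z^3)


(1) = h + 2*I
(2) = gcd((b - 8)*(b - 5), (b - 3)*(b + 6)) = 1
(3) = gcd(y*(y + 1)*(y - 8*I), (y - 6*I)*(y - I)*(y + I)) = 1
(4) = gcd((d - 5/2)*(d - 1/2)*(d - 8*sqrt(2)), (d - 6)*(d - 5/2)*(d - 1/2)) = d^2 - 3*d + 5/4
(5) = 5*j*z + z^2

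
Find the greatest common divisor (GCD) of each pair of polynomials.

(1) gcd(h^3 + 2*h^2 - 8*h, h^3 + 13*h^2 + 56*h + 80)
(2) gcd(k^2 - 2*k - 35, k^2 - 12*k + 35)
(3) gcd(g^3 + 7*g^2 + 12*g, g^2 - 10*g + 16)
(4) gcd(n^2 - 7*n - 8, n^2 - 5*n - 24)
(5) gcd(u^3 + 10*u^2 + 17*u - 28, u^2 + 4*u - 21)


(1) = h + 4
(2) = gcd((k - 7)*(k + 5), (k - 7)*(k - 5)) = k - 7
(3) = gcd(g*(g + 3)*(g + 4), (g - 8)*(g - 2)) = 1
(4) = gcd((n - 8)*(n + 1), (n - 8)*(n + 3)) = n - 8
(5) = gcd((u - 1)*(u + 4)*(u + 7), (u - 3)*(u + 7)) = u + 7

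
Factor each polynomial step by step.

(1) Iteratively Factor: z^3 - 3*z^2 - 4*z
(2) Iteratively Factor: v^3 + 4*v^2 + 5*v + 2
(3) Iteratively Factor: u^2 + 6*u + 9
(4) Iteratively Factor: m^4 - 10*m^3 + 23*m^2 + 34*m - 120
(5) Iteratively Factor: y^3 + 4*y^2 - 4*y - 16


(1) = (z - 4)*(z^2 + z) = z*(z - 4)*(z + 1)
(2) = (v + 2)*(v^2 + 2*v + 1) = (v + 1)*(v + 2)*(v + 1)
(3) = (u + 3)*(u + 3)
(4) = (m - 3)*(m^3 - 7*m^2 + 2*m + 40) = (m - 5)*(m - 3)*(m^2 - 2*m - 8) = (m - 5)*(m - 4)*(m - 3)*(m + 2)
(5) = (y - 2)*(y^2 + 6*y + 8) = (y - 2)*(y + 4)*(y + 2)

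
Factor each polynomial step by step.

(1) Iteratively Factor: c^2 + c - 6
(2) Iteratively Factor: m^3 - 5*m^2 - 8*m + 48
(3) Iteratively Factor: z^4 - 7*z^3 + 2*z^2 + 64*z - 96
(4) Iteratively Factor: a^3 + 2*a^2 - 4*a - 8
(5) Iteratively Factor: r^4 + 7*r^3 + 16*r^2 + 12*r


(1) = (c + 3)*(c - 2)
(2) = (m - 4)*(m^2 - m - 12) = (m - 4)^2*(m + 3)
(3) = (z + 3)*(z^3 - 10*z^2 + 32*z - 32) = (z - 4)*(z + 3)*(z^2 - 6*z + 8) = (z - 4)*(z - 2)*(z + 3)*(z - 4)
(4) = (a - 2)*(a^2 + 4*a + 4) = (a - 2)*(a + 2)*(a + 2)
(5) = (r + 2)*(r^3 + 5*r^2 + 6*r) = (r + 2)*(r + 3)*(r^2 + 2*r) = r*(r + 2)*(r + 3)*(r + 2)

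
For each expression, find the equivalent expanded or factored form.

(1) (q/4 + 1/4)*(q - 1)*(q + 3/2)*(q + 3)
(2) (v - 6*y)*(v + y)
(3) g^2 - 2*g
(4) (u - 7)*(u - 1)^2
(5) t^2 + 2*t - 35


(1) = q^4/4 + 9*q^3/8 + 7*q^2/8 - 9*q/8 - 9/8
(2) = v^2 - 5*v*y - 6*y^2
(3) = g*(g - 2)
(4) = u^3 - 9*u^2 + 15*u - 7
(5) = (t - 5)*(t + 7)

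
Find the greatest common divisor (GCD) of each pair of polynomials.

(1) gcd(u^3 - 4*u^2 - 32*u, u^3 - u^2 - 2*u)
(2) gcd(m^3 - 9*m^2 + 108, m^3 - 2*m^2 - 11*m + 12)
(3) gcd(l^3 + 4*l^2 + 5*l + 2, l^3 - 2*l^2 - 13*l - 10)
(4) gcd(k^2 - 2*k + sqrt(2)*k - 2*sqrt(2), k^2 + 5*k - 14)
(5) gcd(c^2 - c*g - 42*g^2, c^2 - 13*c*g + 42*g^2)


(1) = u
(2) = m + 3
(3) = l^2 + 3*l + 2
(4) = gcd((k - 2)*(k + sqrt(2)), (k - 2)*(k + 7)) = k - 2
(5) = gcd((c - 7*g)*(c + 6*g), (c - 7*g)*(c - 6*g)) = c - 7*g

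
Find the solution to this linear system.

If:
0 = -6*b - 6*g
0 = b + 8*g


Then:
b = 0
g = 0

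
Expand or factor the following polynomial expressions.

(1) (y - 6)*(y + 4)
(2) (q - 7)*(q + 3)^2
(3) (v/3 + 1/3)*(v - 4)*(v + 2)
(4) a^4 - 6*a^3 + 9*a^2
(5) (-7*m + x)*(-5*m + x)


(1) = y^2 - 2*y - 24
(2) = q^3 - q^2 - 33*q - 63
(3) = v^3/3 - v^2/3 - 10*v/3 - 8/3
(4) = a^2*(a - 3)^2
(5) = 35*m^2 - 12*m*x + x^2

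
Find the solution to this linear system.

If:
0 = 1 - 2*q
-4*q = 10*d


Then:
d = -1/5
q = 1/2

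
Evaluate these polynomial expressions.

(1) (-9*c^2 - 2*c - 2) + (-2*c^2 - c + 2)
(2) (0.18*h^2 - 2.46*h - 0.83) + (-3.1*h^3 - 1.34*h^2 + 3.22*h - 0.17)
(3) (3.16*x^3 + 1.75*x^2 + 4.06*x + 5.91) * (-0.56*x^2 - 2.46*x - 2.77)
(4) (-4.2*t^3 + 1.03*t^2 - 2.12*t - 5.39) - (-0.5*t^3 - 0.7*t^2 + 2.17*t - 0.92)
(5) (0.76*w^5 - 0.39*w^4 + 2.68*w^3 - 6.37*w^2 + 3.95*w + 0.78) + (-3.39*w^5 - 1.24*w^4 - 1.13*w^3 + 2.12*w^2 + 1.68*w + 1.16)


(1) = -11*c^2 - 3*c
(2) = -3.1*h^3 - 1.16*h^2 + 0.76*h - 1.0
(3) = -1.7696*x^5 - 8.7536*x^4 - 15.3318*x^3 - 18.1447*x^2 - 25.7848*x - 16.3707
(4) = -3.7*t^3 + 1.73*t^2 - 4.29*t - 4.47
(5) = -2.63*w^5 - 1.63*w^4 + 1.55*w^3 - 4.25*w^2 + 5.63*w + 1.94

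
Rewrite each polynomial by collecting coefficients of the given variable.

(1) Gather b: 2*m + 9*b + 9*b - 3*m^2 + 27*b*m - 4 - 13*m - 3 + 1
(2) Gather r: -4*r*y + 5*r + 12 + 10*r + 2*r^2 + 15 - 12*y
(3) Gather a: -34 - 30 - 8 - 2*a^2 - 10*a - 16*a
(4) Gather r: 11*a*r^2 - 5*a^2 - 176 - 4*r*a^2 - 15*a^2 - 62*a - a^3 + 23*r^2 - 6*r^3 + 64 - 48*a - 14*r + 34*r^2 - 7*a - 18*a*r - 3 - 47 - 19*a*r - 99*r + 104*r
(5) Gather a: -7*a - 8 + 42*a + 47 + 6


(1) = b*(27*m + 18) - 3*m^2 - 11*m - 6
(2) = 2*r^2 + r*(15 - 4*y) - 12*y + 27
(3) = -2*a^2 - 26*a - 72
(4) = -a^3 - 20*a^2 - 117*a - 6*r^3 + r^2*(11*a + 57) + r*(-4*a^2 - 37*a - 9) - 162
(5) = 35*a + 45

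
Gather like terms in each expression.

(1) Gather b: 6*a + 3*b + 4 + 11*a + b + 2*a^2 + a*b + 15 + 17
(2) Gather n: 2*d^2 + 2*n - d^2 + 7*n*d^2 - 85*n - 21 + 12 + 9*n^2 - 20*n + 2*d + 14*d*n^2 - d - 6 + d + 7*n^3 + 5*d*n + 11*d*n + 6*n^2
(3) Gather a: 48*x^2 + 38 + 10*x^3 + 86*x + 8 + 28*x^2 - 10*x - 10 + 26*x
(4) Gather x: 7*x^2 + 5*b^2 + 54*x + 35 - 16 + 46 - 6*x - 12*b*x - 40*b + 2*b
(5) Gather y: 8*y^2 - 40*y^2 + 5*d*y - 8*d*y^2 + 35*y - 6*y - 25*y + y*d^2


(1) = 2*a^2 + 17*a + b*(a + 4) + 36
(2) = d^2 + 2*d + 7*n^3 + n^2*(14*d + 15) + n*(7*d^2 + 16*d - 103) - 15
(3) = 10*x^3 + 76*x^2 + 102*x + 36
(4) = 5*b^2 - 38*b + 7*x^2 + x*(48 - 12*b) + 65
(5) = y^2*(-8*d - 32) + y*(d^2 + 5*d + 4)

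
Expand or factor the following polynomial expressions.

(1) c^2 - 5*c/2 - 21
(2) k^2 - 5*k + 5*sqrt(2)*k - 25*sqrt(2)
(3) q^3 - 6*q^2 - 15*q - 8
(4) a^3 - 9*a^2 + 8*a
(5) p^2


(1) = (c - 6)*(c + 7/2)
(2) = (k - 5)*(k + 5*sqrt(2))
(3) = (q - 8)*(q + 1)^2
(4) = a*(a - 8)*(a - 1)
(5) = p^2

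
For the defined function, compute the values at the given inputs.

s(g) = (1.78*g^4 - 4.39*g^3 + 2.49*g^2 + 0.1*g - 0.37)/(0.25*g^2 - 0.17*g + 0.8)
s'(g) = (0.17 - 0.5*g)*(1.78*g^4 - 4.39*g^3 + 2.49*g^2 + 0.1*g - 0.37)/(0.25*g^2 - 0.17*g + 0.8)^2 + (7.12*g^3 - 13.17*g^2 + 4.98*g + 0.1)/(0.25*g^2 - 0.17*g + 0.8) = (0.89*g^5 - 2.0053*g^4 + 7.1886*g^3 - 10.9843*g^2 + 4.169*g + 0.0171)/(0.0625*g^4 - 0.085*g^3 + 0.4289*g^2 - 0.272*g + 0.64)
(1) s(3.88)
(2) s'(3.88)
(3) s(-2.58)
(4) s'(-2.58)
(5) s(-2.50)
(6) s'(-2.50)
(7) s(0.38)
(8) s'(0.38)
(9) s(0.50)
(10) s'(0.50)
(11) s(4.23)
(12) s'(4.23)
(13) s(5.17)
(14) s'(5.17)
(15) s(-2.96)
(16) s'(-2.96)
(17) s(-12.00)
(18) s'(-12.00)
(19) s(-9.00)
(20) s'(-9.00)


(1) = 47.26
(2) = 39.29
(3) = 58.64
(4) = -47.22
(5) = 54.91
(6) = -45.90
(7) = -0.23
(8) = 0.63
(9) = -0.17
(10) = 0.26
(11) = 61.97
(12) = 44.77
(13) = 110.82
(14) = 59.08
(15) = 77.76
(16) = -53.35
(17) = 1154.81
(18) = -183.68
(19) = 667.82
(20) = -140.98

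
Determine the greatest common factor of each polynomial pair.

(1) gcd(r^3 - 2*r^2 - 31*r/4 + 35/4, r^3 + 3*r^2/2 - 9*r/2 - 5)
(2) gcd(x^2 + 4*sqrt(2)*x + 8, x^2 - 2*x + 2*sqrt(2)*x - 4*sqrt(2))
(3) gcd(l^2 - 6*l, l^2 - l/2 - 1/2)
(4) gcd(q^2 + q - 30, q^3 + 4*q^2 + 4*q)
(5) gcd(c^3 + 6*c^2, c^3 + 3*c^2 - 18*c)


(1) = gcd((r - 7/2)*(r - 1)*(r + 5/2), (r - 2)*(r + 1)*(r + 5/2)) = r + 5/2
(2) = gcd((x + 2*sqrt(2))^2, (x - 2)*(x + 2*sqrt(2))) = x + 2*sqrt(2)
(3) = gcd(l*(l - 6), (l - 1)*(l + 1/2)) = 1
(4) = gcd((q - 5)*(q + 6), q*(q + 2)^2) = 1
(5) = gcd(c^2*(c + 6), c*(c - 3)*(c + 6)) = c^2 + 6*c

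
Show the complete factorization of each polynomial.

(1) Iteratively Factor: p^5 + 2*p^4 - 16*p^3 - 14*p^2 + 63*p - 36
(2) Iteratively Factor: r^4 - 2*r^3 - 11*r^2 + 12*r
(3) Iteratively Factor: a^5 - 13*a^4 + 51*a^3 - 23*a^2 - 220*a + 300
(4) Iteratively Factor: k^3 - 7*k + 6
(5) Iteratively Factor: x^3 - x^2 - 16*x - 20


(1) = (p + 3)*(p^4 - p^3 - 13*p^2 + 25*p - 12) = (p - 1)*(p + 3)*(p^3 - 13*p + 12) = (p - 1)^2*(p + 3)*(p^2 + p - 12) = (p - 1)^2*(p + 3)*(p + 4)*(p - 3)
(2) = (r + 3)*(r^3 - 5*r^2 + 4*r) = (r - 1)*(r + 3)*(r^2 - 4*r) = (r - 4)*(r - 1)*(r + 3)*(r)
(3) = (a - 3)*(a^4 - 10*a^3 + 21*a^2 + 40*a - 100) = (a - 3)*(a - 2)*(a^3 - 8*a^2 + 5*a + 50) = (a - 5)*(a - 3)*(a - 2)*(a^2 - 3*a - 10) = (a - 5)*(a - 3)*(a - 2)*(a + 2)*(a - 5)
(4) = (k - 2)*(k^2 + 2*k - 3) = (k - 2)*(k + 3)*(k - 1)
(5) = (x + 2)*(x^2 - 3*x - 10) = (x - 5)*(x + 2)*(x + 2)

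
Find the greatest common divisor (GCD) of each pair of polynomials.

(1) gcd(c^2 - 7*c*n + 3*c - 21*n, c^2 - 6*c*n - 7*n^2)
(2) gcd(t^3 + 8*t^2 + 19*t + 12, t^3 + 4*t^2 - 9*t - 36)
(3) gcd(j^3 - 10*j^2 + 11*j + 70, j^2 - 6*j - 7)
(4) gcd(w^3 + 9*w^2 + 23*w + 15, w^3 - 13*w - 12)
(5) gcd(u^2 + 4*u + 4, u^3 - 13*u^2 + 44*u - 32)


(1) = c - 7*n
(2) = t^2 + 7*t + 12
(3) = gcd((j - 7)*(j - 5)*(j + 2), (j - 7)*(j + 1)) = j - 7
(4) = w^2 + 4*w + 3
(5) = 1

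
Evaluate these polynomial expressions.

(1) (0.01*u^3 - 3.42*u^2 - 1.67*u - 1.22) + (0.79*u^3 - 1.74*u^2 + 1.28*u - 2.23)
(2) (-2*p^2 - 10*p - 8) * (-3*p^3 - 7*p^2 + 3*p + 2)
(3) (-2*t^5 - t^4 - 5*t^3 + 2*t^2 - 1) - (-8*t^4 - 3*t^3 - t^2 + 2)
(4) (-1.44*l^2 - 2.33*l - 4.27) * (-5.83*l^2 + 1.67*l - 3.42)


(1) = 0.8*u^3 - 5.16*u^2 - 0.39*u - 3.45
(2) = 6*p^5 + 44*p^4 + 88*p^3 + 22*p^2 - 44*p - 16
(3) = -2*t^5 + 7*t^4 - 2*t^3 + 3*t^2 - 3
(4) = 8.3952*l^4 + 11.1791*l^3 + 25.9278*l^2 + 0.8377*l + 14.6034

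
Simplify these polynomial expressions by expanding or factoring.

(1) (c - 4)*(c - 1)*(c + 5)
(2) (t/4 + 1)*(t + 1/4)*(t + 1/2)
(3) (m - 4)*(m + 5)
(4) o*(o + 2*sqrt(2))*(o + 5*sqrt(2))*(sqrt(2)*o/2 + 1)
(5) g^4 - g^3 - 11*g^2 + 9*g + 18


(1) = c^3 - 21*c + 20
(2) = t^3/4 + 19*t^2/16 + 25*t/32 + 1/8
(3) = m^2 + m - 20
(4) = sqrt(2)*o^4/2 + 8*o^3 + 17*sqrt(2)*o^2 + 20*o
(5) = (g - 3)*(g - 2)*(g + 1)*(g + 3)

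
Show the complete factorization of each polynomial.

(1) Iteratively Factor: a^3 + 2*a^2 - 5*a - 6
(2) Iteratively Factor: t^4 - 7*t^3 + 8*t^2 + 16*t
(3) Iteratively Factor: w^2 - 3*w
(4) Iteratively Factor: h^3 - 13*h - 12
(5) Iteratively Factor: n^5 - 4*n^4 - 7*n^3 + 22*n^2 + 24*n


(1) = (a + 1)*(a^2 + a - 6) = (a - 2)*(a + 1)*(a + 3)
(2) = (t)*(t^3 - 7*t^2 + 8*t + 16) = t*(t + 1)*(t^2 - 8*t + 16) = t*(t - 4)*(t + 1)*(t - 4)
(3) = (w)*(w - 3)
(4) = (h - 4)*(h^2 + 4*h + 3) = (h - 4)*(h + 3)*(h + 1)
(5) = (n - 4)*(n^4 - 7*n^2 - 6*n) = (n - 4)*(n + 2)*(n^3 - 2*n^2 - 3*n) = n*(n - 4)*(n + 2)*(n^2 - 2*n - 3) = n*(n - 4)*(n + 1)*(n + 2)*(n - 3)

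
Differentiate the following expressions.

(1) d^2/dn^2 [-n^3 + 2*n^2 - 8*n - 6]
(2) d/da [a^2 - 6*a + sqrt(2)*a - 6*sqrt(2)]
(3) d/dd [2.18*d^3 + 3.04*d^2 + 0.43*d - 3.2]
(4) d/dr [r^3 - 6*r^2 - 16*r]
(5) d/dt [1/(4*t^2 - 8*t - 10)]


(1) = 4 - 6*n
(2) = 2*a - 6 + sqrt(2)
(3) = 6.54*d^2 + 6.08*d + 0.43
(4) = 3*r^2 - 12*r - 16
(5) = 2*(1 - t)/(-2*t^2 + 4*t + 5)^2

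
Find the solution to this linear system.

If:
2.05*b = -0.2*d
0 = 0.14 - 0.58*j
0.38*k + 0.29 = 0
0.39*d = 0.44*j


Then:
b = -0.03
d = 0.27
j = 0.24
k = -0.76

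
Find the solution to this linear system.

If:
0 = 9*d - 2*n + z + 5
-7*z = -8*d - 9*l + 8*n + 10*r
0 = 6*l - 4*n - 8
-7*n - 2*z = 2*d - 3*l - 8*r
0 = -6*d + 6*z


Then:
d = -29/362
l = 1484/543
n = 380/181
r = 559/724
z = -29/362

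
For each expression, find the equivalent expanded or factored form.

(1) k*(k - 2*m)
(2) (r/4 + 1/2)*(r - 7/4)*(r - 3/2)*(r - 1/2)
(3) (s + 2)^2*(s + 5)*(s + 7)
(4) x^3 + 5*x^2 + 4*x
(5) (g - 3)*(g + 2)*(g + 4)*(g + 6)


(1) = k^2 - 2*k*m
(2) = r^4/4 - 7*r^3/16 - 13*r^2/16 + 115*r/64 - 21/32
(3) = s^4 + 16*s^3 + 87*s^2 + 188*s + 140
(4) = x*(x + 1)*(x + 4)
(5) = g^4 + 9*g^3 + 8*g^2 - 84*g - 144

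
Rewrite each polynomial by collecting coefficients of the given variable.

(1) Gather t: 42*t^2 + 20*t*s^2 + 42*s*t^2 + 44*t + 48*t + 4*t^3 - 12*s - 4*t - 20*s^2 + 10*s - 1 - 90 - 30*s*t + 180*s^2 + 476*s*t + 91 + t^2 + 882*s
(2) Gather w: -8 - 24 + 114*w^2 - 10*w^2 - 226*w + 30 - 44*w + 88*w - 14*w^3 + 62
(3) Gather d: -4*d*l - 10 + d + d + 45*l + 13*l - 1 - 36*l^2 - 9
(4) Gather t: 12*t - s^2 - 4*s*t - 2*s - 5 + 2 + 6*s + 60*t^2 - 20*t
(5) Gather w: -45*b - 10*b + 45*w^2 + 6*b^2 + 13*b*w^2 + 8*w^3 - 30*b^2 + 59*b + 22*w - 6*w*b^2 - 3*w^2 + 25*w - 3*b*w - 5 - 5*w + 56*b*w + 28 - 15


(1) = 160*s^2 + 880*s + 4*t^3 + t^2*(42*s + 43) + t*(20*s^2 + 446*s + 88)
(2) = -14*w^3 + 104*w^2 - 182*w + 60
(3) = d*(2 - 4*l) - 36*l^2 + 58*l - 20
(4) = -s^2 + 4*s + 60*t^2 + t*(-4*s - 8) - 3
(5) = -24*b^2 + 4*b + 8*w^3 + w^2*(13*b + 42) + w*(-6*b^2 + 53*b + 42) + 8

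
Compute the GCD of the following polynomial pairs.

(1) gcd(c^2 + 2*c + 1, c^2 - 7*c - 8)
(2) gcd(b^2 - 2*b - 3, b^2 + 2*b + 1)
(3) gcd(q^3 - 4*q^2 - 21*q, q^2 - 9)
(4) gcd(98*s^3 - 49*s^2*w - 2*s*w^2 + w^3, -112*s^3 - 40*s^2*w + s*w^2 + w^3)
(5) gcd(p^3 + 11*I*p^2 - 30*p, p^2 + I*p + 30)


(1) = c + 1
(2) = b + 1
(3) = q + 3
(4) = gcd((-7*s + w)*(-2*s + w)*(7*s + w), (-7*s + w)*(4*s + w)^2) = 7*s - w
(5) = gcd(p*(p + 5*I)*(p + 6*I), (p - 5*I)*(p + 6*I)) = p + 6*I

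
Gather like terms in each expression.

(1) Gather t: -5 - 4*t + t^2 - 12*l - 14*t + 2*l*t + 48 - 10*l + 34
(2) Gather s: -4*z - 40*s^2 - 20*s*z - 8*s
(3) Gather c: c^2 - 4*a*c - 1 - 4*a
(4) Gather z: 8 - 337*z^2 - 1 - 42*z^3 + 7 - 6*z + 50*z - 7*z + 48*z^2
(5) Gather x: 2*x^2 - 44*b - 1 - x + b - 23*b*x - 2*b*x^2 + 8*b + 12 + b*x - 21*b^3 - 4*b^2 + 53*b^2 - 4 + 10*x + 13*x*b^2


(1) = -22*l + t^2 + t*(2*l - 18) + 77
(2) = -40*s^2 + s*(-20*z - 8) - 4*z
(3) = -4*a*c - 4*a + c^2 - 1
(4) = -42*z^3 - 289*z^2 + 37*z + 14
(5) = -21*b^3 + 49*b^2 - 35*b + x^2*(2 - 2*b) + x*(13*b^2 - 22*b + 9) + 7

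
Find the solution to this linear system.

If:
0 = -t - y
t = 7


Then:
t = 7
y = -7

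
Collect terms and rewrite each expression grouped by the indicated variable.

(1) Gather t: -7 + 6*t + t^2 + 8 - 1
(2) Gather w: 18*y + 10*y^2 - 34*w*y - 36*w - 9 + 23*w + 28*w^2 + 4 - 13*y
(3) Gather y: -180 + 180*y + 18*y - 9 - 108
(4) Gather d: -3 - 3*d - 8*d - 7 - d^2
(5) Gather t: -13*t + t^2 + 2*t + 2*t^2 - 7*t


(1) = t^2 + 6*t
(2) = 28*w^2 + w*(-34*y - 13) + 10*y^2 + 5*y - 5
(3) = 198*y - 297
(4) = -d^2 - 11*d - 10
(5) = 3*t^2 - 18*t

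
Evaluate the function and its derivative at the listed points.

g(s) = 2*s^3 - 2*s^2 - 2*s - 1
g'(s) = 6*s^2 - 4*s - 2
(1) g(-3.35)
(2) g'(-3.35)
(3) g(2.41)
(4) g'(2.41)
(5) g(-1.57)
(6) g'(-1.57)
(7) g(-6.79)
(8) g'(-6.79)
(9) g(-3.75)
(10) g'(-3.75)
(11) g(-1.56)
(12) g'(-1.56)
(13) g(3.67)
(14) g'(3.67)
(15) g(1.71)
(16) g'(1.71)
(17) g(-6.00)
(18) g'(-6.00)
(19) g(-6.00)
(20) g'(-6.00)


(1) = -91.94
(2) = 78.74
(3) = 10.56
(4) = 23.21
(5) = -10.53
(6) = 19.07
(7) = -705.72
(8) = 301.78
(9) = -127.09
(10) = 97.38
(11) = -10.34
(12) = 18.84
(13) = 63.58
(14) = 64.13
(15) = -0.27
(16) = 8.70
(17) = -493.00
(18) = 238.00
(19) = -493.00
(20) = 238.00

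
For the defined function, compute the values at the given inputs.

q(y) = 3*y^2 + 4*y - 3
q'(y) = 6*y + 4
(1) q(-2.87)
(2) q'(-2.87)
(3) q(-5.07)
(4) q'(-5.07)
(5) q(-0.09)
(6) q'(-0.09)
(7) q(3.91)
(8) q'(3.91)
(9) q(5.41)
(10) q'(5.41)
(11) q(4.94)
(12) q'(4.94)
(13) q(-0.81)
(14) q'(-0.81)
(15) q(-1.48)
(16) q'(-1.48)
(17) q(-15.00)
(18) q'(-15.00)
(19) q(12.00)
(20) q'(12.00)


(1) = 10.23
(2) = -13.22
(3) = 53.83
(4) = -26.42
(5) = -3.34
(6) = 3.46
(7) = 58.50
(8) = 27.46
(9) = 106.44
(10) = 36.46
(11) = 89.97
(12) = 33.64
(13) = -4.27
(14) = -0.86
(15) = -2.35
(16) = -4.88
(17) = 612.00
(18) = -86.00
(19) = 477.00
(20) = 76.00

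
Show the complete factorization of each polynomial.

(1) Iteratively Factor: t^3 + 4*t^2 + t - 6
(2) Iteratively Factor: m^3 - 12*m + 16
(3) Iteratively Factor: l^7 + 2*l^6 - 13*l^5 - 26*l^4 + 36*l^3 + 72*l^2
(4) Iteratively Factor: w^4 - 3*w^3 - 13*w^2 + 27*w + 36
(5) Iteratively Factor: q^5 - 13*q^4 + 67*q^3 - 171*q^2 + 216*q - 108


(1) = (t + 2)*(t^2 + 2*t - 3) = (t + 2)*(t + 3)*(t - 1)
(2) = (m + 4)*(m^2 - 4*m + 4) = (m - 2)*(m + 4)*(m - 2)
(3) = (l)*(l^6 + 2*l^5 - 13*l^4 - 26*l^3 + 36*l^2 + 72*l) = l*(l + 3)*(l^5 - l^4 - 10*l^3 + 4*l^2 + 24*l) = l*(l + 2)*(l + 3)*(l^4 - 3*l^3 - 4*l^2 + 12*l) = l^2*(l + 2)*(l + 3)*(l^3 - 3*l^2 - 4*l + 12) = l^2*(l + 2)^2*(l + 3)*(l^2 - 5*l + 6) = l^2*(l - 3)*(l + 2)^2*(l + 3)*(l - 2)
(4) = (w + 1)*(w^3 - 4*w^2 - 9*w + 36) = (w - 4)*(w + 1)*(w^2 - 9) = (w - 4)*(w + 1)*(w + 3)*(w - 3)
(5) = (q - 3)*(q^4 - 10*q^3 + 37*q^2 - 60*q + 36) = (q - 3)^2*(q^3 - 7*q^2 + 16*q - 12) = (q - 3)^2*(q - 2)*(q^2 - 5*q + 6) = (q - 3)^3*(q - 2)*(q - 2)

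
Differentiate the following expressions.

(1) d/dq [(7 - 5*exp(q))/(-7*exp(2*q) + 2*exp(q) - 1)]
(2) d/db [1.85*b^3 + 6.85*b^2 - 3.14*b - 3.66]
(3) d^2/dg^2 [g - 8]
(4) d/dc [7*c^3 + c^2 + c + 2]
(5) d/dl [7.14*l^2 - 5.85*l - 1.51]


(1) = (-35*exp(2*q) + 98*exp(q) - 9)*exp(q)/(49*exp(4*q) - 28*exp(3*q) + 18*exp(2*q) - 4*exp(q) + 1)
(2) = 5.55*b^2 + 13.7*b - 3.14
(3) = 0
(4) = 21*c^2 + 2*c + 1
(5) = 14.28*l - 5.85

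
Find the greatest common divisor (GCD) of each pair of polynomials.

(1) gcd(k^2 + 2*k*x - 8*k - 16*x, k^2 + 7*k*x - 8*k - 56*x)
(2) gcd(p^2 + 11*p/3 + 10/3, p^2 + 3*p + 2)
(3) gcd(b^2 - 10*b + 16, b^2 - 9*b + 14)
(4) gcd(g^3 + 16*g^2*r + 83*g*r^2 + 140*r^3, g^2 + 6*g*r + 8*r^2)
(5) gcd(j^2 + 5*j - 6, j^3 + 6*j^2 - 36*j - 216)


(1) = gcd((k - 8)*(k + 2*x), (k - 8)*(k + 7*x)) = k - 8
(2) = gcd((p + 5/3)*(p + 2), (p + 1)*(p + 2)) = p + 2
(3) = gcd((b - 8)*(b - 2), (b - 7)*(b - 2)) = b - 2
(4) = gcd((g + 4*r)*(g + 5*r)*(g + 7*r), (g + 2*r)*(g + 4*r)) = g + 4*r
(5) = j + 6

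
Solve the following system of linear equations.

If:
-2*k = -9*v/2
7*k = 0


Then:
k = 0
v = 0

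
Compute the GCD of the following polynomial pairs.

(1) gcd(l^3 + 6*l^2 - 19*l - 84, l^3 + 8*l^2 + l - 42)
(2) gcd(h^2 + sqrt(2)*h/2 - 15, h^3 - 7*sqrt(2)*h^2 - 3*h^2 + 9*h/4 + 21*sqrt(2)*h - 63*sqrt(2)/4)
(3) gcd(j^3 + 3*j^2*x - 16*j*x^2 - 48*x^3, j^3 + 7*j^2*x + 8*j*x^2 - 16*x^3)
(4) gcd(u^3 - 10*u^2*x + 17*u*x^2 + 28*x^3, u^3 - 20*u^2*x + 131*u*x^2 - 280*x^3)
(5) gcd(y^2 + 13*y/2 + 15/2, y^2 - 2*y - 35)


(1) = gcd((l - 4)*(l + 3)*(l + 7), (l - 2)*(l + 3)*(l + 7)) = l^2 + 10*l + 21
(2) = gcd((h - 5*sqrt(2)/2)*(h + 3*sqrt(2)), (h - 3/2)^2*(h - 7*sqrt(2))) = 1
(3) = j + 4*x
(4) = -u + 7*x
(5) = y + 5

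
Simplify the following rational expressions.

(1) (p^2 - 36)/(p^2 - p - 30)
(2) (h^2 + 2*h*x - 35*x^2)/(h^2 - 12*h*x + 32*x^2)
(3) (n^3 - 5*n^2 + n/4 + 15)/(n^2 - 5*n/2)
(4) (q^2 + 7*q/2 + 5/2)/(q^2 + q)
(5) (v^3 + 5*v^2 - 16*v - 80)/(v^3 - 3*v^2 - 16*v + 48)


(1) = (p + 6)/(p + 5)
(2) = (h^2 + 2*h*x - 35*x^2)/(h^2 - 12*h*x + 32*x^2)
(3) = (2*n^2 - 5*n - 12)/(2*n)
(4) = (2*q + 5)/(2*q)
(5) = (v + 5)/(v - 3)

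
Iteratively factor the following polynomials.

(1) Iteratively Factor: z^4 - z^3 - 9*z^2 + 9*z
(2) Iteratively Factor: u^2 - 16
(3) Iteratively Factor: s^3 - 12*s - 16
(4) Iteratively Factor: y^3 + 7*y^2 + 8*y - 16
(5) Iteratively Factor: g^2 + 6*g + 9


(1) = (z + 3)*(z^3 - 4*z^2 + 3*z) = (z - 1)*(z + 3)*(z^2 - 3*z) = z*(z - 1)*(z + 3)*(z - 3)
(2) = (u - 4)*(u + 4)
(3) = (s - 4)*(s^2 + 4*s + 4) = (s - 4)*(s + 2)*(s + 2)
(4) = (y + 4)*(y^2 + 3*y - 4) = (y - 1)*(y + 4)*(y + 4)
(5) = (g + 3)*(g + 3)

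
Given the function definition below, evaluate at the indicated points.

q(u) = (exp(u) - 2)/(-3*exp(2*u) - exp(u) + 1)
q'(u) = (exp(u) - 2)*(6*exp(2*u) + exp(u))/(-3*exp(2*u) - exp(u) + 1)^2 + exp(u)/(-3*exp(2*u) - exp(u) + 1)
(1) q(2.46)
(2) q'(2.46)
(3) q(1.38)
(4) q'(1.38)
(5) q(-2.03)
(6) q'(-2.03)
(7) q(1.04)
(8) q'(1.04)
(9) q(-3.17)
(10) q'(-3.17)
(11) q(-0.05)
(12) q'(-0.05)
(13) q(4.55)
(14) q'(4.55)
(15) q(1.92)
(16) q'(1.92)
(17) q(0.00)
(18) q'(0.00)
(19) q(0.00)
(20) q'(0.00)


(1) = -0.02
(2) = 0.02
(3) = -0.04
(4) = -0.00
(5) = -2.29
(6) = -0.50
(7) = -0.03
(8) = -0.05
(9) = -2.06
(10) = -0.07
(11) = 0.39
(12) = -1.30
(13) = -0.00
(14) = 0.00
(15) = -0.03
(16) = 0.02
(17) = 0.33
(18) = -1.11
(19) = 0.33
(20) = -1.11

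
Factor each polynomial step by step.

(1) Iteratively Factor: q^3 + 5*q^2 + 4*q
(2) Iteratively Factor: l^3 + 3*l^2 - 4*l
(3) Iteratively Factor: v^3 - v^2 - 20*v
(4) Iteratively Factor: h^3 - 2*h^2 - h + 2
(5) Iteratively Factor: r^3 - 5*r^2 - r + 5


(1) = (q + 1)*(q^2 + 4*q) = (q + 1)*(q + 4)*(q)
(2) = (l - 1)*(l^2 + 4*l) = (l - 1)*(l + 4)*(l)
(3) = (v)*(v^2 - v - 20) = v*(v - 5)*(v + 4)
(4) = (h + 1)*(h^2 - 3*h + 2) = (h - 2)*(h + 1)*(h - 1)
(5) = (r + 1)*(r^2 - 6*r + 5) = (r - 5)*(r + 1)*(r - 1)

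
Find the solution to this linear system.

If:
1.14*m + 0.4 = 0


Then:
m = -0.35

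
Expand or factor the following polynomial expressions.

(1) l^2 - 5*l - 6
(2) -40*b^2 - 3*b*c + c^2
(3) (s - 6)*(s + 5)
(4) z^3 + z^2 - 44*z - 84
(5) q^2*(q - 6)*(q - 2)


(1) = (l - 6)*(l + 1)
(2) = (-8*b + c)*(5*b + c)
(3) = s^2 - s - 30
(4) = (z - 7)*(z + 2)*(z + 6)
(5) = q^4 - 8*q^3 + 12*q^2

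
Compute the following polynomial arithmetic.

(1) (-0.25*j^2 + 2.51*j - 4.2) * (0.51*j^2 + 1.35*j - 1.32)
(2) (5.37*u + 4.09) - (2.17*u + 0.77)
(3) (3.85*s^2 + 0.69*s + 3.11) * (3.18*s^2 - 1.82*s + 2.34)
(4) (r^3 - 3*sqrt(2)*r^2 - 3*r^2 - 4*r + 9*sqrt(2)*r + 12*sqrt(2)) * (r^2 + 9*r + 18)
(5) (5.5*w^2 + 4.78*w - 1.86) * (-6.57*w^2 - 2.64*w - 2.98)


(1) = -0.1275*j^4 + 0.9426*j^3 + 1.5765*j^2 - 8.9832*j + 5.544
(2) = 3.2*u + 3.32
(3) = 12.243*s^4 - 4.8128*s^3 + 17.643*s^2 - 4.0456*s + 7.2774
(4) = r^5 - 3*sqrt(2)*r^4 + 6*r^4 - 18*sqrt(2)*r^3 - 13*r^3 - 90*r^2 + 39*sqrt(2)*r^2 - 72*r + 270*sqrt(2)*r + 216*sqrt(2)
(5) = -36.135*w^4 - 45.9246*w^3 - 16.789*w^2 - 9.334*w + 5.5428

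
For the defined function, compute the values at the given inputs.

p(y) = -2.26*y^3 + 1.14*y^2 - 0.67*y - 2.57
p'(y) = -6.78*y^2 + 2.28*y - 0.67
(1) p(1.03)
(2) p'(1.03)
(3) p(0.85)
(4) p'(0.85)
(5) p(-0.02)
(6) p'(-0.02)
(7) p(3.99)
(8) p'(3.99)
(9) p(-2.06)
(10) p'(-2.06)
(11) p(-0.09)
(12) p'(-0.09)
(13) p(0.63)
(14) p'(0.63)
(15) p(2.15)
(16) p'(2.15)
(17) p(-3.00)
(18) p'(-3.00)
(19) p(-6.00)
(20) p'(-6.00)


(1) = -4.52
(2) = -5.51
(3) = -3.70
(4) = -3.63
(5) = -2.56
(6) = -0.72
(7) = -130.65
(8) = -99.51
(9) = 23.40
(10) = -34.14
(11) = -2.50
(12) = -0.93
(13) = -3.10
(14) = -1.92
(15) = -21.20
(16) = -27.11
(17) = 70.72
(18) = -68.53
(19) = 530.65
(20) = -258.43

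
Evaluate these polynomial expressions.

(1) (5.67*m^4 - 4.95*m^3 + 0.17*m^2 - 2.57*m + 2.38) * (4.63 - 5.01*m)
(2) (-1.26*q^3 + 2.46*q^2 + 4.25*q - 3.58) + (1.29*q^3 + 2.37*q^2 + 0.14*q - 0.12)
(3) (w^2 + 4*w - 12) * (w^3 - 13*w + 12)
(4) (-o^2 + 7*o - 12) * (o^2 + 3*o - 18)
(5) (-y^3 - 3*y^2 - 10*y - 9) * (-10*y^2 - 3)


(1) = -28.4067*m^5 + 51.0516*m^4 - 23.7702*m^3 + 13.6628*m^2 - 23.8229*m + 11.0194
(2) = 0.03*q^3 + 4.83*q^2 + 4.39*q - 3.7
(3) = w^5 + 4*w^4 - 25*w^3 - 40*w^2 + 204*w - 144
(4) = -o^4 + 4*o^3 + 27*o^2 - 162*o + 216
(5) = 10*y^5 + 30*y^4 + 103*y^3 + 99*y^2 + 30*y + 27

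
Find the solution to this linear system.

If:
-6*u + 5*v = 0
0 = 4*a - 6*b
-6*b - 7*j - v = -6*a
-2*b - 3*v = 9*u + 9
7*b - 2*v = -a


Then:
a = -108/373
b = -72/373
j = 90/2611
u = -255/373
v = -306/373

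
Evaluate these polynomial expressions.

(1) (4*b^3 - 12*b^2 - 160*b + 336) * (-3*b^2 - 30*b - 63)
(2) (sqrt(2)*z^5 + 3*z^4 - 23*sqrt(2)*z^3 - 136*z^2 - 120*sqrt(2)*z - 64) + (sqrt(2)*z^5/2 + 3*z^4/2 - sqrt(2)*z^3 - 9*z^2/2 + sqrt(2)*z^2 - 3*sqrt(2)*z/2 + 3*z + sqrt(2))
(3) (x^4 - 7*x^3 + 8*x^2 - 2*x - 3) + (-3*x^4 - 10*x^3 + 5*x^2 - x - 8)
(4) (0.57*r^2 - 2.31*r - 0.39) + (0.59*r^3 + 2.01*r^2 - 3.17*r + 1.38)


(1) = -12*b^5 - 84*b^4 + 588*b^3 + 4548*b^2 - 21168
(2) = 3*sqrt(2)*z^5/2 + 9*z^4/2 - 24*sqrt(2)*z^3 - 281*z^2/2 + sqrt(2)*z^2 - 243*sqrt(2)*z/2 + 3*z - 64 + sqrt(2)
(3) = -2*x^4 - 17*x^3 + 13*x^2 - 3*x - 11
(4) = 0.59*r^3 + 2.58*r^2 - 5.48*r + 0.99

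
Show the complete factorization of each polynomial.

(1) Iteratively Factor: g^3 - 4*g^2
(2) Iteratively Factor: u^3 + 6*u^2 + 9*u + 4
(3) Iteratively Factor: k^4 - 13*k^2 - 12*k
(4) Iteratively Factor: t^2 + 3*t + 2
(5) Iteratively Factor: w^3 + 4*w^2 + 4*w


(1) = (g)*(g^2 - 4*g) = g*(g - 4)*(g)
(2) = (u + 4)*(u^2 + 2*u + 1) = (u + 1)*(u + 4)*(u + 1)
(3) = (k)*(k^3 - 13*k - 12) = k*(k - 4)*(k^2 + 4*k + 3) = k*(k - 4)*(k + 3)*(k + 1)
(4) = (t + 2)*(t + 1)
(5) = (w + 2)*(w^2 + 2*w) = (w + 2)^2*(w)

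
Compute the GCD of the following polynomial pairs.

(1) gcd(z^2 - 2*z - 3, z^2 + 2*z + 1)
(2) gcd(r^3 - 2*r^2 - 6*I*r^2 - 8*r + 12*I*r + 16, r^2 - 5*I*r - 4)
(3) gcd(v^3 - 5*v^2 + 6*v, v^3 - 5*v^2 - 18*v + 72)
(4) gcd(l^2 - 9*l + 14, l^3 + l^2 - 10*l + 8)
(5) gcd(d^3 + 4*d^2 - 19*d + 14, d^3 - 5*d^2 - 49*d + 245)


(1) = gcd((z - 3)*(z + 1), (z + 1)^2) = z + 1
(2) = gcd((r - 2)*(r - 4*I)*(r - 2*I), (r - 4*I)*(r - I)) = r - 4*I
(3) = gcd(v*(v - 3)*(v - 2), (v - 6)*(v - 3)*(v + 4)) = v - 3
(4) = l - 2
(5) = d + 7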